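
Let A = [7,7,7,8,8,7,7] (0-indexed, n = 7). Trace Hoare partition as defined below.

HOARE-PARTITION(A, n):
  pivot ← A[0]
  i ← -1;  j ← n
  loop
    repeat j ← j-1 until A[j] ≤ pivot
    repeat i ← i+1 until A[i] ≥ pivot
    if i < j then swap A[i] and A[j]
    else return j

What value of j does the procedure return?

2

pivot = A[0] = 7; i = -1, j = 7
j→6 (A[6]=7≤7), i→0 (A[0]=7≥7); i<j, swap → [7,7,7,8,8,7,7]
j→5 (A[5]=7≤7), i→1 (A[1]=7≥7); i<j, swap → [7,7,7,8,8,7,7]
j→2, i→2; i≥j, return j=2. A = [7,7,7,8,8,7,7]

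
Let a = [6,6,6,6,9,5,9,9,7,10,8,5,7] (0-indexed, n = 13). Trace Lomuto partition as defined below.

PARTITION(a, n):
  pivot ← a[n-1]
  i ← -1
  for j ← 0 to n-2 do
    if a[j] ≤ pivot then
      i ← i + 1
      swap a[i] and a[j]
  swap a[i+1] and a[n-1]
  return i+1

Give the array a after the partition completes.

[6,6,6,6,5,7,5,7,9,10,8,9,9]

pivot = a[12] = 7; i = -1
j=0: a[0]=6 ≤ 7 → i=0, swap a[0],a[0] (no change) → [6,6,6,6,9,5,9,9,7,10,8,5,7]
j=1: a[1]=6 ≤ 7 → i=1, swap a[1],a[1] (no change) → [6,6,6,6,9,5,9,9,7,10,8,5,7]
j=2: a[2]=6 ≤ 7 → i=2, swap a[2],a[2] (no change) → [6,6,6,6,9,5,9,9,7,10,8,5,7]
j=3: a[3]=6 ≤ 7 → i=3, swap a[3],a[3] (no change) → [6,6,6,6,9,5,9,9,7,10,8,5,7]
j=4: a[4]=9 > 7 → no swap
j=5: a[5]=5 ≤ 7 → i=4, swap a[4],a[5] → [6,6,6,6,5,9,9,9,7,10,8,5,7]
j=6: a[6]=9 > 7 → no swap
j=7: a[7]=9 > 7 → no swap
j=8: a[8]=7 ≤ 7 → i=5, swap a[5],a[8] → [6,6,6,6,5,7,9,9,9,10,8,5,7]
j=9: a[9]=10 > 7 → no swap
j=10: a[10]=8 > 7 → no swap
j=11: a[11]=5 ≤ 7 → i=6, swap a[6],a[11] → [6,6,6,6,5,7,5,9,9,10,8,9,7]
final swap a[7],a[12] → [6,6,6,6,5,7,5,7,9,10,8,9,9]; return 7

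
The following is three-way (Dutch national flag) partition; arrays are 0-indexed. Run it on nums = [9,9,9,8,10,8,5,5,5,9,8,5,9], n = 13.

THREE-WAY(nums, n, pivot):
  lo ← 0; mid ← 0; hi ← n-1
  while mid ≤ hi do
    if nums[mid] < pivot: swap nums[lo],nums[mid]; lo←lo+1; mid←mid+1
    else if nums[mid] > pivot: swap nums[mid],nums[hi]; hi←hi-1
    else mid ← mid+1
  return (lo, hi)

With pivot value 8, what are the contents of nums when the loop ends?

[5,5,5,5,8,8,8,10,9,9,9,9,9]

pivot = 8; lo=0, mid=0, hi=12
nums[mid]=9>8: swap nums[0],nums[12]; hi=11 → [9,9,9,8,10,8,5,5,5,9,8,5,9]
nums[mid]=9>8: swap nums[0],nums[11]; hi=10 → [5,9,9,8,10,8,5,5,5,9,8,9,9]
nums[mid]=5<8: swap nums[0],nums[0]; lo=1,mid=1 → [5,9,9,8,10,8,5,5,5,9,8,9,9]
nums[mid]=9>8: swap nums[1],nums[10]; hi=9 → [5,8,9,8,10,8,5,5,5,9,9,9,9]
nums[mid]=8=8: mid=2
nums[mid]=9>8: swap nums[2],nums[9]; hi=8 → [5,8,9,8,10,8,5,5,5,9,9,9,9]
nums[mid]=9>8: swap nums[2],nums[8]; hi=7 → [5,8,5,8,10,8,5,5,9,9,9,9,9]
nums[mid]=5<8: swap nums[1],nums[2]; lo=2,mid=3 → [5,5,8,8,10,8,5,5,9,9,9,9,9]
nums[mid]=8=8: mid=4
nums[mid]=10>8: swap nums[4],nums[7]; hi=6 → [5,5,8,8,5,8,5,10,9,9,9,9,9]
nums[mid]=5<8: swap nums[2],nums[4]; lo=3,mid=5 → [5,5,5,8,8,8,5,10,9,9,9,9,9]
nums[mid]=8=8: mid=6
nums[mid]=5<8: swap nums[3],nums[6]; lo=4,mid=7 → [5,5,5,5,8,8,8,10,9,9,9,9,9]
end: lo=4, hi=6; nums = [5,5,5,5,8,8,8,10,9,9,9,9,9]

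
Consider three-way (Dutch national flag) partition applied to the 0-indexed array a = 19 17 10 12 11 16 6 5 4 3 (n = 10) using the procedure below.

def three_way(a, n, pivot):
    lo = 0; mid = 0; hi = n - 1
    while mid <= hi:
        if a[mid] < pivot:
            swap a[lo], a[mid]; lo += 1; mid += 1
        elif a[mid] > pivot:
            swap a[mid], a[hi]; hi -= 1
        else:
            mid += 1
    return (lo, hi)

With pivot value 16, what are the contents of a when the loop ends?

3 4 10 12 11 6 5 16 17 19

pivot = 16; lo=0, mid=0, hi=9
a[mid]=19>16: swap a[0],a[9]; hi=8 → 3 17 10 12 11 16 6 5 4 19
a[mid]=3<16: swap a[0],a[0]; lo=1,mid=1 → 3 17 10 12 11 16 6 5 4 19
a[mid]=17>16: swap a[1],a[8]; hi=7 → 3 4 10 12 11 16 6 5 17 19
a[mid]=4<16: swap a[1],a[1]; lo=2,mid=2 → 3 4 10 12 11 16 6 5 17 19
a[mid]=10<16: swap a[2],a[2]; lo=3,mid=3 → 3 4 10 12 11 16 6 5 17 19
a[mid]=12<16: swap a[3],a[3]; lo=4,mid=4 → 3 4 10 12 11 16 6 5 17 19
a[mid]=11<16: swap a[4],a[4]; lo=5,mid=5 → 3 4 10 12 11 16 6 5 17 19
a[mid]=16=16: mid=6
a[mid]=6<16: swap a[5],a[6]; lo=6,mid=7 → 3 4 10 12 11 6 16 5 17 19
a[mid]=5<16: swap a[6],a[7]; lo=7,mid=8 → 3 4 10 12 11 6 5 16 17 19
end: lo=7, hi=7; a = 3 4 10 12 11 6 5 16 17 19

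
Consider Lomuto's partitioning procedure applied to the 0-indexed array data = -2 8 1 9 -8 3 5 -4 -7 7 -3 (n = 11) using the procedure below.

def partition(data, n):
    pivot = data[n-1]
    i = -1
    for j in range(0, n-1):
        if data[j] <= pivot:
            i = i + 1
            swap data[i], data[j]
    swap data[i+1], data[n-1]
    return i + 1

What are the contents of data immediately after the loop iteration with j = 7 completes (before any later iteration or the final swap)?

pivot=-3, i=-1
j=0: -2>-3, skip
j=1: 8>-3, skip
j=2: 1>-3, skip
j=3: 9>-3, skip
j=4: -8≤-3, i=0, swap(0,4) ⇒ -8 8 1 9 -2 3 5 -4 -7 7 -3
j=5: 3>-3, skip
j=6: 5>-3, skip
j=7: -4≤-3, i=1, swap(1,7) ⇒ -8 -4 1 9 -2 3 5 8 -7 7 -3
(after j=7) data = -8 -4 1 9 -2 3 5 8 -7 7 -3

-8 -4 1 9 -2 3 5 8 -7 7 -3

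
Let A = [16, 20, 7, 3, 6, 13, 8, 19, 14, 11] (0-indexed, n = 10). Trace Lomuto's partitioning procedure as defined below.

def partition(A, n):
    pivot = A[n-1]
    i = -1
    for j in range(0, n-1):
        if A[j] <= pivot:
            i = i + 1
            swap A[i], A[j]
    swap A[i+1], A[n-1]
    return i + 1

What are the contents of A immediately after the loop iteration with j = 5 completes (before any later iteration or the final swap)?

pivot = A[9] = 11; i = -1
j=0: A[0]=16 > 11 → no swap
j=1: A[1]=20 > 11 → no swap
j=2: A[2]=7 ≤ 11 → i=0, swap A[0],A[2] → [7, 20, 16, 3, 6, 13, 8, 19, 14, 11]
j=3: A[3]=3 ≤ 11 → i=1, swap A[1],A[3] → [7, 3, 16, 20, 6, 13, 8, 19, 14, 11]
j=4: A[4]=6 ≤ 11 → i=2, swap A[2],A[4] → [7, 3, 6, 20, 16, 13, 8, 19, 14, 11]
j=5: A[5]=13 > 11 → no swap
(after j=5) A = [7, 3, 6, 20, 16, 13, 8, 19, 14, 11]

[7, 3, 6, 20, 16, 13, 8, 19, 14, 11]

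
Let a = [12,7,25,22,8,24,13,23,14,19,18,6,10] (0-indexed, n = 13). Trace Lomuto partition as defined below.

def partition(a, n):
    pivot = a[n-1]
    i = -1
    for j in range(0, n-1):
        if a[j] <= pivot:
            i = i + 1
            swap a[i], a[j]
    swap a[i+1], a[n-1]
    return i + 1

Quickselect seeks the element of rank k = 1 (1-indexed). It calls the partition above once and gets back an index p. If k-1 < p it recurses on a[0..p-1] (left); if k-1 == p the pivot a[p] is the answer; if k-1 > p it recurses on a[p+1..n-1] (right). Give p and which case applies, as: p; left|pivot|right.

pivot=10, i=-1
j=0: 12>10, skip
j=1: 7≤10, i=0, swap(0,1) ⇒ [7,12,25,22,8,24,13,23,14,19,18,6,10]
j=2: 25>10, skip
j=3: 22>10, skip
j=4: 8≤10, i=1, swap(1,4) ⇒ [7,8,25,22,12,24,13,23,14,19,18,6,10]
j=5: 24>10, skip
j=6: 13>10, skip
j=7: 23>10, skip
j=8: 14>10, skip
j=9: 19>10, skip
j=10: 18>10, skip
j=11: 6≤10, i=2, swap(2,11) ⇒ [7,8,6,22,12,24,13,23,14,19,18,25,10]
swap(3,12) ⇒ [7,8,6,10,12,24,13,23,14,19,18,25,22]; return 3
p = 3; k-1 = 0 < 3 ⇒ left

3; left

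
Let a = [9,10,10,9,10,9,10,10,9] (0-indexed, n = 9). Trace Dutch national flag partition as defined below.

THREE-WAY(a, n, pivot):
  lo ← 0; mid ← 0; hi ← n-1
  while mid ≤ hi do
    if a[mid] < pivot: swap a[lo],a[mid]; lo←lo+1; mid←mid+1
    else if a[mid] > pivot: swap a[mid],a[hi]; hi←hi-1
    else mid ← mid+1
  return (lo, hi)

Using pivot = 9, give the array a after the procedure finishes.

[9,9,9,9,10,10,10,10,10]

pivot = 9; lo=0, mid=0, hi=8
a[mid]=9=9: mid=1
a[mid]=10>9: swap a[1],a[8]; hi=7 → [9,9,10,9,10,9,10,10,10]
a[mid]=9=9: mid=2
a[mid]=10>9: swap a[2],a[7]; hi=6 → [9,9,10,9,10,9,10,10,10]
a[mid]=10>9: swap a[2],a[6]; hi=5 → [9,9,10,9,10,9,10,10,10]
a[mid]=10>9: swap a[2],a[5]; hi=4 → [9,9,9,9,10,10,10,10,10]
a[mid]=9=9: mid=3
a[mid]=9=9: mid=4
a[mid]=10>9: swap a[4],a[4]; hi=3 → [9,9,9,9,10,10,10,10,10]
end: lo=0, hi=3; a = [9,9,9,9,10,10,10,10,10]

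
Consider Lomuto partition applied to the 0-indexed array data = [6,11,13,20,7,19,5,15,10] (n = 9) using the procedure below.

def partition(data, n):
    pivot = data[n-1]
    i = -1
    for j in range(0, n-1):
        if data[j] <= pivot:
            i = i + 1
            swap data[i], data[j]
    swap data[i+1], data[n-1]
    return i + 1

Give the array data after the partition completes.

pivot = data[8] = 10; i = -1
j=0: data[0]=6 ≤ 10 → i=0, swap data[0],data[0] (no change) → [6,11,13,20,7,19,5,15,10]
j=1: data[1]=11 > 10 → no swap
j=2: data[2]=13 > 10 → no swap
j=3: data[3]=20 > 10 → no swap
j=4: data[4]=7 ≤ 10 → i=1, swap data[1],data[4] → [6,7,13,20,11,19,5,15,10]
j=5: data[5]=19 > 10 → no swap
j=6: data[6]=5 ≤ 10 → i=2, swap data[2],data[6] → [6,7,5,20,11,19,13,15,10]
j=7: data[7]=15 > 10 → no swap
final swap data[3],data[8] → [6,7,5,10,11,19,13,15,20]; return 3

[6,7,5,10,11,19,13,15,20]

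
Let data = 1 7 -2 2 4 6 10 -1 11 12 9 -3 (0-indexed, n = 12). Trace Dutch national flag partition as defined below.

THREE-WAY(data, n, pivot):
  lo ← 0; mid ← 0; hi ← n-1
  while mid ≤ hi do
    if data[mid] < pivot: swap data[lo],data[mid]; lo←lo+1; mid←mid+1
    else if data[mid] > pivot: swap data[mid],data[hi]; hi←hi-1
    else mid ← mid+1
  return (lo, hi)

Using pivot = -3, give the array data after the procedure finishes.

-3 -2 2 4 6 10 -1 11 12 9 7 1

pivot = -3; lo=0, mid=0, hi=11
data[mid]=1>-3: swap data[0],data[11]; hi=10 → -3 7 -2 2 4 6 10 -1 11 12 9 1
data[mid]=-3=-3: mid=1
data[mid]=7>-3: swap data[1],data[10]; hi=9 → -3 9 -2 2 4 6 10 -1 11 12 7 1
data[mid]=9>-3: swap data[1],data[9]; hi=8 → -3 12 -2 2 4 6 10 -1 11 9 7 1
data[mid]=12>-3: swap data[1],data[8]; hi=7 → -3 11 -2 2 4 6 10 -1 12 9 7 1
data[mid]=11>-3: swap data[1],data[7]; hi=6 → -3 -1 -2 2 4 6 10 11 12 9 7 1
data[mid]=-1>-3: swap data[1],data[6]; hi=5 → -3 10 -2 2 4 6 -1 11 12 9 7 1
data[mid]=10>-3: swap data[1],data[5]; hi=4 → -3 6 -2 2 4 10 -1 11 12 9 7 1
data[mid]=6>-3: swap data[1],data[4]; hi=3 → -3 4 -2 2 6 10 -1 11 12 9 7 1
data[mid]=4>-3: swap data[1],data[3]; hi=2 → -3 2 -2 4 6 10 -1 11 12 9 7 1
data[mid]=2>-3: swap data[1],data[2]; hi=1 → -3 -2 2 4 6 10 -1 11 12 9 7 1
data[mid]=-2>-3: swap data[1],data[1]; hi=0 → -3 -2 2 4 6 10 -1 11 12 9 7 1
end: lo=0, hi=0; data = -3 -2 2 4 6 10 -1 11 12 9 7 1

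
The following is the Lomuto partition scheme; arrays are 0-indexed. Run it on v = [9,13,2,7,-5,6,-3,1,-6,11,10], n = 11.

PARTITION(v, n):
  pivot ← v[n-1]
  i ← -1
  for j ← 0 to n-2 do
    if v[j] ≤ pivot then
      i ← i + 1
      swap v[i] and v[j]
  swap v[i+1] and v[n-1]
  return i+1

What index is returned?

pivot=10, i=-1
j=0: 9≤10, i=0, swap(0,0) ⇒ [9,13,2,7,-5,6,-3,1,-6,11,10]
j=1: 13>10, skip
j=2: 2≤10, i=1, swap(1,2) ⇒ [9,2,13,7,-5,6,-3,1,-6,11,10]
j=3: 7≤10, i=2, swap(2,3) ⇒ [9,2,7,13,-5,6,-3,1,-6,11,10]
j=4: -5≤10, i=3, swap(3,4) ⇒ [9,2,7,-5,13,6,-3,1,-6,11,10]
j=5: 6≤10, i=4, swap(4,5) ⇒ [9,2,7,-5,6,13,-3,1,-6,11,10]
j=6: -3≤10, i=5, swap(5,6) ⇒ [9,2,7,-5,6,-3,13,1,-6,11,10]
j=7: 1≤10, i=6, swap(6,7) ⇒ [9,2,7,-5,6,-3,1,13,-6,11,10]
j=8: -6≤10, i=7, swap(7,8) ⇒ [9,2,7,-5,6,-3,1,-6,13,11,10]
j=9: 11>10, skip
swap(8,10) ⇒ [9,2,7,-5,6,-3,1,-6,10,11,13]; return 8

8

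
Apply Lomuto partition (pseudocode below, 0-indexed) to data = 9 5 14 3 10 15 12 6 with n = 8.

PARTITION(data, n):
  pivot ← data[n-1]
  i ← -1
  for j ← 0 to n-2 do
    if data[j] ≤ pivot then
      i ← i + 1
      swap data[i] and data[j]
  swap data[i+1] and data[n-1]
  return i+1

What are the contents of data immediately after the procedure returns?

5 3 6 9 10 15 12 14

pivot = data[7] = 6; i = -1
j=0: data[0]=9 > 6 → no swap
j=1: data[1]=5 ≤ 6 → i=0, swap data[0],data[1] → 5 9 14 3 10 15 12 6
j=2: data[2]=14 > 6 → no swap
j=3: data[3]=3 ≤ 6 → i=1, swap data[1],data[3] → 5 3 14 9 10 15 12 6
j=4: data[4]=10 > 6 → no swap
j=5: data[5]=15 > 6 → no swap
j=6: data[6]=12 > 6 → no swap
final swap data[2],data[7] → 5 3 6 9 10 15 12 14; return 2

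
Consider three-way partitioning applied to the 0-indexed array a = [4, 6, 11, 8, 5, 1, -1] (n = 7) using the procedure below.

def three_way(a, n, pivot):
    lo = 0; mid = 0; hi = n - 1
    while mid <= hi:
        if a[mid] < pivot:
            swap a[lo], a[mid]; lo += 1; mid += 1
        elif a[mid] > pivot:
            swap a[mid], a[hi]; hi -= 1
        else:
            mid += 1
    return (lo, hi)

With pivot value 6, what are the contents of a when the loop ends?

[4, -1, 1, 5, 6, 8, 11]

pivot = 6; lo=0, mid=0, hi=6
a[mid]=4<6: swap a[0],a[0]; lo=1,mid=1 → [4, 6, 11, 8, 5, 1, -1]
a[mid]=6=6: mid=2
a[mid]=11>6: swap a[2],a[6]; hi=5 → [4, 6, -1, 8, 5, 1, 11]
a[mid]=-1<6: swap a[1],a[2]; lo=2,mid=3 → [4, -1, 6, 8, 5, 1, 11]
a[mid]=8>6: swap a[3],a[5]; hi=4 → [4, -1, 6, 1, 5, 8, 11]
a[mid]=1<6: swap a[2],a[3]; lo=3,mid=4 → [4, -1, 1, 6, 5, 8, 11]
a[mid]=5<6: swap a[3],a[4]; lo=4,mid=5 → [4, -1, 1, 5, 6, 8, 11]
end: lo=4, hi=4; a = [4, -1, 1, 5, 6, 8, 11]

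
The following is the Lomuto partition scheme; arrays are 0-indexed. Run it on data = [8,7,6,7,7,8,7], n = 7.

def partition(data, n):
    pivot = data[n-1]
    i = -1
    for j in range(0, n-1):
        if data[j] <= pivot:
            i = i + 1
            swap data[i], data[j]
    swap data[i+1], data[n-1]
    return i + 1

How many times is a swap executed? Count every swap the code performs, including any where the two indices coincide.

pivot = data[6] = 7; i = -1
j=0: data[0]=8 > 7 → no swap
j=1: data[1]=7 ≤ 7 → i=0, swap data[0],data[1] → [7,8,6,7,7,8,7]
j=2: data[2]=6 ≤ 7 → i=1, swap data[1],data[2] → [7,6,8,7,7,8,7]
j=3: data[3]=7 ≤ 7 → i=2, swap data[2],data[3] → [7,6,7,8,7,8,7]
j=4: data[4]=7 ≤ 7 → i=3, swap data[3],data[4] → [7,6,7,7,8,8,7]
j=5: data[5]=8 > 7 → no swap
final swap data[4],data[6] → [7,6,7,7,7,8,8]; return 4

5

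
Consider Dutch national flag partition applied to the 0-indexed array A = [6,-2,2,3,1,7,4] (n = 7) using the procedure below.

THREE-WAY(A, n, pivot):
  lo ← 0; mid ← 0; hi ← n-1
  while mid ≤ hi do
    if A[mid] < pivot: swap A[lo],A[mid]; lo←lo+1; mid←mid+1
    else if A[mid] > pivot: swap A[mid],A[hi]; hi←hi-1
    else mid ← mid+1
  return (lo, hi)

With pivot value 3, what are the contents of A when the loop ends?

pivot = 3; lo=0, mid=0, hi=6
A[mid]=6>3: swap A[0],A[6]; hi=5 → [4,-2,2,3,1,7,6]
A[mid]=4>3: swap A[0],A[5]; hi=4 → [7,-2,2,3,1,4,6]
A[mid]=7>3: swap A[0],A[4]; hi=3 → [1,-2,2,3,7,4,6]
A[mid]=1<3: swap A[0],A[0]; lo=1,mid=1 → [1,-2,2,3,7,4,6]
A[mid]=-2<3: swap A[1],A[1]; lo=2,mid=2 → [1,-2,2,3,7,4,6]
A[mid]=2<3: swap A[2],A[2]; lo=3,mid=3 → [1,-2,2,3,7,4,6]
A[mid]=3=3: mid=4
end: lo=3, hi=3; A = [1,-2,2,3,7,4,6]

[1,-2,2,3,7,4,6]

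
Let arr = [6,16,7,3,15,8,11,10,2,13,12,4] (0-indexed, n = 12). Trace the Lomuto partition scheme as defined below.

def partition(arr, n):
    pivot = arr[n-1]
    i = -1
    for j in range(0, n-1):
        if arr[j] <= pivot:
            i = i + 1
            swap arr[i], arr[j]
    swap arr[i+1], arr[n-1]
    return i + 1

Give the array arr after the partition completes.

pivot = arr[11] = 4; i = -1
j=0: arr[0]=6 > 4 → no swap
j=1: arr[1]=16 > 4 → no swap
j=2: arr[2]=7 > 4 → no swap
j=3: arr[3]=3 ≤ 4 → i=0, swap arr[0],arr[3] → [3,16,7,6,15,8,11,10,2,13,12,4]
j=4: arr[4]=15 > 4 → no swap
j=5: arr[5]=8 > 4 → no swap
j=6: arr[6]=11 > 4 → no swap
j=7: arr[7]=10 > 4 → no swap
j=8: arr[8]=2 ≤ 4 → i=1, swap arr[1],arr[8] → [3,2,7,6,15,8,11,10,16,13,12,4]
j=9: arr[9]=13 > 4 → no swap
j=10: arr[10]=12 > 4 → no swap
final swap arr[2],arr[11] → [3,2,4,6,15,8,11,10,16,13,12,7]; return 2

[3,2,4,6,15,8,11,10,16,13,12,7]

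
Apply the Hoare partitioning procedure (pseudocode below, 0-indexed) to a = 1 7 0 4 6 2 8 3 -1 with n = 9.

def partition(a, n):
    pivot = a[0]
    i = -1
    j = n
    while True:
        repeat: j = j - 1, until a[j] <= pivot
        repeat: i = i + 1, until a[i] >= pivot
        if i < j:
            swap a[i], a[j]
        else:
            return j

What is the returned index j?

1

pivot=1
j stops at 8 (-1), i stops at 0 (1); swap ⇒ -1 7 0 4 6 2 8 3 1
j stops at 2 (0), i stops at 1 (7); swap ⇒ -1 0 7 4 6 2 8 3 1
j stops at 1, i stops at 2; i≥j ⇒ return 1. a=-1 0 7 4 6 2 8 3 1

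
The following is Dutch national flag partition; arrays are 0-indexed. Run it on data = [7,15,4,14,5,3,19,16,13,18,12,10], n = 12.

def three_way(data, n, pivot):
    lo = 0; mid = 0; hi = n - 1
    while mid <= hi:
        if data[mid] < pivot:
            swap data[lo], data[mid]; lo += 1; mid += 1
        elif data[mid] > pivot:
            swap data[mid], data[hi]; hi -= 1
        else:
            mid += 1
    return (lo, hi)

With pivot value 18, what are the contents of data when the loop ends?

[7,15,4,14,5,3,10,16,13,12,18,19]

lo=0 mid=0 hi=11
7<18: swap(0,0), lo=1 mid=1 ⇒ [7,15,4,14,5,3,19,16,13,18,12,10]
15<18: swap(1,1), lo=2 mid=2 ⇒ [7,15,4,14,5,3,19,16,13,18,12,10]
4<18: swap(2,2), lo=3 mid=3 ⇒ [7,15,4,14,5,3,19,16,13,18,12,10]
14<18: swap(3,3), lo=4 mid=4 ⇒ [7,15,4,14,5,3,19,16,13,18,12,10]
5<18: swap(4,4), lo=5 mid=5 ⇒ [7,15,4,14,5,3,19,16,13,18,12,10]
3<18: swap(5,5), lo=6 mid=6 ⇒ [7,15,4,14,5,3,19,16,13,18,12,10]
19>18: swap(6,11), hi=10 ⇒ [7,15,4,14,5,3,10,16,13,18,12,19]
10<18: swap(6,6), lo=7 mid=7 ⇒ [7,15,4,14,5,3,10,16,13,18,12,19]
16<18: swap(7,7), lo=8 mid=8 ⇒ [7,15,4,14,5,3,10,16,13,18,12,19]
13<18: swap(8,8), lo=9 mid=9 ⇒ [7,15,4,14,5,3,10,16,13,18,12,19]
18=18: mid=10
12<18: swap(9,10), lo=10 mid=11 ⇒ [7,15,4,14,5,3,10,16,13,12,18,19]
done. lo=10 hi=10; data=[7,15,4,14,5,3,10,16,13,12,18,19]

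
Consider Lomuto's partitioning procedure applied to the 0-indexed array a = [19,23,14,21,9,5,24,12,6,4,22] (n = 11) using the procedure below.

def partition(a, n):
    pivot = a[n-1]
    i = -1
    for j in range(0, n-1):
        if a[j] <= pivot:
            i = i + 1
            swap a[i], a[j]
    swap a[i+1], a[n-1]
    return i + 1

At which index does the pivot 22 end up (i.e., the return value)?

pivot=22, i=-1
j=0: 19≤22, i=0, swap(0,0) ⇒ [19,23,14,21,9,5,24,12,6,4,22]
j=1: 23>22, skip
j=2: 14≤22, i=1, swap(1,2) ⇒ [19,14,23,21,9,5,24,12,6,4,22]
j=3: 21≤22, i=2, swap(2,3) ⇒ [19,14,21,23,9,5,24,12,6,4,22]
j=4: 9≤22, i=3, swap(3,4) ⇒ [19,14,21,9,23,5,24,12,6,4,22]
j=5: 5≤22, i=4, swap(4,5) ⇒ [19,14,21,9,5,23,24,12,6,4,22]
j=6: 24>22, skip
j=7: 12≤22, i=5, swap(5,7) ⇒ [19,14,21,9,5,12,24,23,6,4,22]
j=8: 6≤22, i=6, swap(6,8) ⇒ [19,14,21,9,5,12,6,23,24,4,22]
j=9: 4≤22, i=7, swap(7,9) ⇒ [19,14,21,9,5,12,6,4,24,23,22]
swap(8,10) ⇒ [19,14,21,9,5,12,6,4,22,23,24]; return 8

8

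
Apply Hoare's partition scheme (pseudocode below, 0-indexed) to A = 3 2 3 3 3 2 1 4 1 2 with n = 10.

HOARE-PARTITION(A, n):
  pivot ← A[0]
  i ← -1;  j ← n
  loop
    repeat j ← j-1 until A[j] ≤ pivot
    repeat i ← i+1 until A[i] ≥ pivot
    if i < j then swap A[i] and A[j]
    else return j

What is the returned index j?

pivot = A[0] = 3; i = -1, j = 10
j→9 (A[9]=2≤3), i→0 (A[0]=3≥3); i<j, swap → 2 2 3 3 3 2 1 4 1 3
j→8 (A[8]=1≤3), i→2 (A[2]=3≥3); i<j, swap → 2 2 1 3 3 2 1 4 3 3
j→6 (A[6]=1≤3), i→3 (A[3]=3≥3); i<j, swap → 2 2 1 1 3 2 3 4 3 3
j→5 (A[5]=2≤3), i→4 (A[4]=3≥3); i<j, swap → 2 2 1 1 2 3 3 4 3 3
j→4, i→5; i≥j, return j=4. A = 2 2 1 1 2 3 3 4 3 3

4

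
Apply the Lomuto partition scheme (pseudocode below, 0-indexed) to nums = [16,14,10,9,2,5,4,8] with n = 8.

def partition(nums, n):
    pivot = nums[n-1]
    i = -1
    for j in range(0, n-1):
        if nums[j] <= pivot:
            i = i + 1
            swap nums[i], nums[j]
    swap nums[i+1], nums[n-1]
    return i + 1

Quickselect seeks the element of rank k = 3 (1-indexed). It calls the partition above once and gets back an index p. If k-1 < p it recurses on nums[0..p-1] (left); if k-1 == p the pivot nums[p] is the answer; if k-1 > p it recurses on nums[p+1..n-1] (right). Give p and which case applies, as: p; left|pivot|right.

3; left

pivot = nums[7] = 8; i = -1
j=0: nums[0]=16 > 8 → no swap
j=1: nums[1]=14 > 8 → no swap
j=2: nums[2]=10 > 8 → no swap
j=3: nums[3]=9 > 8 → no swap
j=4: nums[4]=2 ≤ 8 → i=0, swap nums[0],nums[4] → [2,14,10,9,16,5,4,8]
j=5: nums[5]=5 ≤ 8 → i=1, swap nums[1],nums[5] → [2,5,10,9,16,14,4,8]
j=6: nums[6]=4 ≤ 8 → i=2, swap nums[2],nums[6] → [2,5,4,9,16,14,10,8]
final swap nums[3],nums[7] → [2,5,4,8,16,14,10,9]; return 3
p = 3; k-1 = 2 < 3 ⇒ left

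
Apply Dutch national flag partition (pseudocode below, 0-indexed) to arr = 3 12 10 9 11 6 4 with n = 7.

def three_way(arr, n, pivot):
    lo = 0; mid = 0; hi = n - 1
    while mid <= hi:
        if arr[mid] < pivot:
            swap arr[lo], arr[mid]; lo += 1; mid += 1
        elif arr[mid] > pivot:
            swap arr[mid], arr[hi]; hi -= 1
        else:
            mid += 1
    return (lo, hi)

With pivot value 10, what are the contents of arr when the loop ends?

pivot = 10; lo=0, mid=0, hi=6
arr[mid]=3<10: swap arr[0],arr[0]; lo=1,mid=1 → 3 12 10 9 11 6 4
arr[mid]=12>10: swap arr[1],arr[6]; hi=5 → 3 4 10 9 11 6 12
arr[mid]=4<10: swap arr[1],arr[1]; lo=2,mid=2 → 3 4 10 9 11 6 12
arr[mid]=10=10: mid=3
arr[mid]=9<10: swap arr[2],arr[3]; lo=3,mid=4 → 3 4 9 10 11 6 12
arr[mid]=11>10: swap arr[4],arr[5]; hi=4 → 3 4 9 10 6 11 12
arr[mid]=6<10: swap arr[3],arr[4]; lo=4,mid=5 → 3 4 9 6 10 11 12
end: lo=4, hi=4; arr = 3 4 9 6 10 11 12

3 4 9 6 10 11 12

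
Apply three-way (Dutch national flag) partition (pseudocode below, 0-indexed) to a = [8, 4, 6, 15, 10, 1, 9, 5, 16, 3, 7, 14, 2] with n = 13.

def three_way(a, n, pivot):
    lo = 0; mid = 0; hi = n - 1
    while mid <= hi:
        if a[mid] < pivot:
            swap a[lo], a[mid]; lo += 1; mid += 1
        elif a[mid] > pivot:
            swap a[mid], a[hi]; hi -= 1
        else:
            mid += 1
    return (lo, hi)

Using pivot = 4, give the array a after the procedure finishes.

lo=0 mid=0 hi=12
8>4: swap(0,12), hi=11 ⇒ [2, 4, 6, 15, 10, 1, 9, 5, 16, 3, 7, 14, 8]
2<4: swap(0,0), lo=1 mid=1 ⇒ [2, 4, 6, 15, 10, 1, 9, 5, 16, 3, 7, 14, 8]
4=4: mid=2
6>4: swap(2,11), hi=10 ⇒ [2, 4, 14, 15, 10, 1, 9, 5, 16, 3, 7, 6, 8]
14>4: swap(2,10), hi=9 ⇒ [2, 4, 7, 15, 10, 1, 9, 5, 16, 3, 14, 6, 8]
7>4: swap(2,9), hi=8 ⇒ [2, 4, 3, 15, 10, 1, 9, 5, 16, 7, 14, 6, 8]
3<4: swap(1,2), lo=2 mid=3 ⇒ [2, 3, 4, 15, 10, 1, 9, 5, 16, 7, 14, 6, 8]
15>4: swap(3,8), hi=7 ⇒ [2, 3, 4, 16, 10, 1, 9, 5, 15, 7, 14, 6, 8]
16>4: swap(3,7), hi=6 ⇒ [2, 3, 4, 5, 10, 1, 9, 16, 15, 7, 14, 6, 8]
5>4: swap(3,6), hi=5 ⇒ [2, 3, 4, 9, 10, 1, 5, 16, 15, 7, 14, 6, 8]
9>4: swap(3,5), hi=4 ⇒ [2, 3, 4, 1, 10, 9, 5, 16, 15, 7, 14, 6, 8]
1<4: swap(2,3), lo=3 mid=4 ⇒ [2, 3, 1, 4, 10, 9, 5, 16, 15, 7, 14, 6, 8]
10>4: swap(4,4), hi=3 ⇒ [2, 3, 1, 4, 10, 9, 5, 16, 15, 7, 14, 6, 8]
done. lo=3 hi=3; a=[2, 3, 1, 4, 10, 9, 5, 16, 15, 7, 14, 6, 8]

[2, 3, 1, 4, 10, 9, 5, 16, 15, 7, 14, 6, 8]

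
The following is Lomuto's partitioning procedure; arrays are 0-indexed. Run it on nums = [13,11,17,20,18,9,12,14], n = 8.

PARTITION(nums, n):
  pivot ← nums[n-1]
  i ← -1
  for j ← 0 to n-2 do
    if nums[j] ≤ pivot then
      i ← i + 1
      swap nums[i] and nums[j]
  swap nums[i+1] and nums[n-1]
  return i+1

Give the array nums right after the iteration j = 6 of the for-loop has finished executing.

pivot = nums[7] = 14; i = -1
j=0: nums[0]=13 ≤ 14 → i=0, swap nums[0],nums[0] (no change) → [13,11,17,20,18,9,12,14]
j=1: nums[1]=11 ≤ 14 → i=1, swap nums[1],nums[1] (no change) → [13,11,17,20,18,9,12,14]
j=2: nums[2]=17 > 14 → no swap
j=3: nums[3]=20 > 14 → no swap
j=4: nums[4]=18 > 14 → no swap
j=5: nums[5]=9 ≤ 14 → i=2, swap nums[2],nums[5] → [13,11,9,20,18,17,12,14]
j=6: nums[6]=12 ≤ 14 → i=3, swap nums[3],nums[6] → [13,11,9,12,18,17,20,14]
(after j=6) nums = [13,11,9,12,18,17,20,14]

[13,11,9,12,18,17,20,14]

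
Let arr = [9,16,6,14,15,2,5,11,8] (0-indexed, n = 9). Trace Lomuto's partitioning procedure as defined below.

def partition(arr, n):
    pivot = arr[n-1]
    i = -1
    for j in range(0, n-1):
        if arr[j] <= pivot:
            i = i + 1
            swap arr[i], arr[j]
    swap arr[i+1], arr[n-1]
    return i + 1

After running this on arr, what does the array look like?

pivot = arr[8] = 8; i = -1
j=0: arr[0]=9 > 8 → no swap
j=1: arr[1]=16 > 8 → no swap
j=2: arr[2]=6 ≤ 8 → i=0, swap arr[0],arr[2] → [6,16,9,14,15,2,5,11,8]
j=3: arr[3]=14 > 8 → no swap
j=4: arr[4]=15 > 8 → no swap
j=5: arr[5]=2 ≤ 8 → i=1, swap arr[1],arr[5] → [6,2,9,14,15,16,5,11,8]
j=6: arr[6]=5 ≤ 8 → i=2, swap arr[2],arr[6] → [6,2,5,14,15,16,9,11,8]
j=7: arr[7]=11 > 8 → no swap
final swap arr[3],arr[8] → [6,2,5,8,15,16,9,11,14]; return 3

[6,2,5,8,15,16,9,11,14]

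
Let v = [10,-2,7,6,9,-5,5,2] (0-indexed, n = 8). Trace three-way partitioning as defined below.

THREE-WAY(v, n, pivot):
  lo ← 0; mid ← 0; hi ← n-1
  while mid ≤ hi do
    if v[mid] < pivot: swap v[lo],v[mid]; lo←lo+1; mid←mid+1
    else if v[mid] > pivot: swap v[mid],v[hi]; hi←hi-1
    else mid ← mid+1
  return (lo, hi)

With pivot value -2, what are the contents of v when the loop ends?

pivot = -2; lo=0, mid=0, hi=7
v[mid]=10>-2: swap v[0],v[7]; hi=6 → [2,-2,7,6,9,-5,5,10]
v[mid]=2>-2: swap v[0],v[6]; hi=5 → [5,-2,7,6,9,-5,2,10]
v[mid]=5>-2: swap v[0],v[5]; hi=4 → [-5,-2,7,6,9,5,2,10]
v[mid]=-5<-2: swap v[0],v[0]; lo=1,mid=1 → [-5,-2,7,6,9,5,2,10]
v[mid]=-2=-2: mid=2
v[mid]=7>-2: swap v[2],v[4]; hi=3 → [-5,-2,9,6,7,5,2,10]
v[mid]=9>-2: swap v[2],v[3]; hi=2 → [-5,-2,6,9,7,5,2,10]
v[mid]=6>-2: swap v[2],v[2]; hi=1 → [-5,-2,6,9,7,5,2,10]
end: lo=1, hi=1; v = [-5,-2,6,9,7,5,2,10]

[-5,-2,6,9,7,5,2,10]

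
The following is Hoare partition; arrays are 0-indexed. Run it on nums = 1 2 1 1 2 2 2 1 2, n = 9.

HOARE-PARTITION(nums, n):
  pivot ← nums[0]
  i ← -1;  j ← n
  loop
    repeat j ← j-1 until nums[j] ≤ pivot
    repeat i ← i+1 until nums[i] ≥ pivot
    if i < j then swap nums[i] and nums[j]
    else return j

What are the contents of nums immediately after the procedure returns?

1 1 1 2 2 2 2 1 2

pivot=1
j stops at 7 (1), i stops at 0 (1); swap ⇒ 1 2 1 1 2 2 2 1 2
j stops at 3 (1), i stops at 1 (2); swap ⇒ 1 1 1 2 2 2 2 1 2
j stops at 2, i stops at 2; i≥j ⇒ return 2. nums=1 1 1 2 2 2 2 1 2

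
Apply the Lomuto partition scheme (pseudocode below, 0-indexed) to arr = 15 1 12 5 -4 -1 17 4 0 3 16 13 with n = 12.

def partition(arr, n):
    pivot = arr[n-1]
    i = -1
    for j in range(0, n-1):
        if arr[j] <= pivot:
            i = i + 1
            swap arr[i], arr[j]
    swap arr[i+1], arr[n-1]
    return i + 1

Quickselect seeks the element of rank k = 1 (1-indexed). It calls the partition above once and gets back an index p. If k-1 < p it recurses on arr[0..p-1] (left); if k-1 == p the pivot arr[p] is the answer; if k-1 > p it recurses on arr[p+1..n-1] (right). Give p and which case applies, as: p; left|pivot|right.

8; left

pivot = arr[11] = 13; i = -1
j=0: arr[0]=15 > 13 → no swap
j=1: arr[1]=1 ≤ 13 → i=0, swap arr[0],arr[1] → 1 15 12 5 -4 -1 17 4 0 3 16 13
j=2: arr[2]=12 ≤ 13 → i=1, swap arr[1],arr[2] → 1 12 15 5 -4 -1 17 4 0 3 16 13
j=3: arr[3]=5 ≤ 13 → i=2, swap arr[2],arr[3] → 1 12 5 15 -4 -1 17 4 0 3 16 13
j=4: arr[4]=-4 ≤ 13 → i=3, swap arr[3],arr[4] → 1 12 5 -4 15 -1 17 4 0 3 16 13
j=5: arr[5]=-1 ≤ 13 → i=4, swap arr[4],arr[5] → 1 12 5 -4 -1 15 17 4 0 3 16 13
j=6: arr[6]=17 > 13 → no swap
j=7: arr[7]=4 ≤ 13 → i=5, swap arr[5],arr[7] → 1 12 5 -4 -1 4 17 15 0 3 16 13
j=8: arr[8]=0 ≤ 13 → i=6, swap arr[6],arr[8] → 1 12 5 -4 -1 4 0 15 17 3 16 13
j=9: arr[9]=3 ≤ 13 → i=7, swap arr[7],arr[9] → 1 12 5 -4 -1 4 0 3 17 15 16 13
j=10: arr[10]=16 > 13 → no swap
final swap arr[8],arr[11] → 1 12 5 -4 -1 4 0 3 13 15 16 17; return 8
p = 8; k-1 = 0 < 8 ⇒ left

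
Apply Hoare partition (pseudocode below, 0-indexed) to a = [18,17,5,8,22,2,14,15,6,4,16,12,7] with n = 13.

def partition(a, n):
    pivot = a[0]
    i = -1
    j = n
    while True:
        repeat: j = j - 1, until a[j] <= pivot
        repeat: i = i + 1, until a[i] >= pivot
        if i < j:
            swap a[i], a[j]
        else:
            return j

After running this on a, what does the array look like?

pivot=18
j stops at 12 (7), i stops at 0 (18); swap ⇒ [7,17,5,8,22,2,14,15,6,4,16,12,18]
j stops at 11 (12), i stops at 4 (22); swap ⇒ [7,17,5,8,12,2,14,15,6,4,16,22,18]
j stops at 10, i stops at 11; i≥j ⇒ return 10. a=[7,17,5,8,12,2,14,15,6,4,16,22,18]

[7,17,5,8,12,2,14,15,6,4,16,22,18]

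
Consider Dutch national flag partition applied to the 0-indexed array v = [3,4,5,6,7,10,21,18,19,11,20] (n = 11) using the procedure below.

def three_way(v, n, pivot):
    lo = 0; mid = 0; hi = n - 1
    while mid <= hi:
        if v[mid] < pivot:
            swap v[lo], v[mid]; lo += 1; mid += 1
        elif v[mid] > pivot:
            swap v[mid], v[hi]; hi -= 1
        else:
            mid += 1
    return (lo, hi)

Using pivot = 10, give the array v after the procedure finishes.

[3,4,5,6,7,10,18,19,11,20,21]

pivot = 10; lo=0, mid=0, hi=10
v[mid]=3<10: swap v[0],v[0]; lo=1,mid=1 → [3,4,5,6,7,10,21,18,19,11,20]
v[mid]=4<10: swap v[1],v[1]; lo=2,mid=2 → [3,4,5,6,7,10,21,18,19,11,20]
v[mid]=5<10: swap v[2],v[2]; lo=3,mid=3 → [3,4,5,6,7,10,21,18,19,11,20]
v[mid]=6<10: swap v[3],v[3]; lo=4,mid=4 → [3,4,5,6,7,10,21,18,19,11,20]
v[mid]=7<10: swap v[4],v[4]; lo=5,mid=5 → [3,4,5,6,7,10,21,18,19,11,20]
v[mid]=10=10: mid=6
v[mid]=21>10: swap v[6],v[10]; hi=9 → [3,4,5,6,7,10,20,18,19,11,21]
v[mid]=20>10: swap v[6],v[9]; hi=8 → [3,4,5,6,7,10,11,18,19,20,21]
v[mid]=11>10: swap v[6],v[8]; hi=7 → [3,4,5,6,7,10,19,18,11,20,21]
v[mid]=19>10: swap v[6],v[7]; hi=6 → [3,4,5,6,7,10,18,19,11,20,21]
v[mid]=18>10: swap v[6],v[6]; hi=5 → [3,4,5,6,7,10,18,19,11,20,21]
end: lo=5, hi=5; v = [3,4,5,6,7,10,18,19,11,20,21]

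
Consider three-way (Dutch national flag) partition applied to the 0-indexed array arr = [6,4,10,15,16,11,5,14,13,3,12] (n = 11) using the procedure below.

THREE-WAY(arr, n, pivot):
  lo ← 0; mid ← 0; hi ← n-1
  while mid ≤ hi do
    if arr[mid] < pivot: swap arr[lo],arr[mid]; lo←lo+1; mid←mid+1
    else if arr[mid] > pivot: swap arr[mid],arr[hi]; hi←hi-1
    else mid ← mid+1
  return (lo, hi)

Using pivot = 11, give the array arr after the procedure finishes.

pivot = 11; lo=0, mid=0, hi=10
arr[mid]=6<11: swap arr[0],arr[0]; lo=1,mid=1 → [6,4,10,15,16,11,5,14,13,3,12]
arr[mid]=4<11: swap arr[1],arr[1]; lo=2,mid=2 → [6,4,10,15,16,11,5,14,13,3,12]
arr[mid]=10<11: swap arr[2],arr[2]; lo=3,mid=3 → [6,4,10,15,16,11,5,14,13,3,12]
arr[mid]=15>11: swap arr[3],arr[10]; hi=9 → [6,4,10,12,16,11,5,14,13,3,15]
arr[mid]=12>11: swap arr[3],arr[9]; hi=8 → [6,4,10,3,16,11,5,14,13,12,15]
arr[mid]=3<11: swap arr[3],arr[3]; lo=4,mid=4 → [6,4,10,3,16,11,5,14,13,12,15]
arr[mid]=16>11: swap arr[4],arr[8]; hi=7 → [6,4,10,3,13,11,5,14,16,12,15]
arr[mid]=13>11: swap arr[4],arr[7]; hi=6 → [6,4,10,3,14,11,5,13,16,12,15]
arr[mid]=14>11: swap arr[4],arr[6]; hi=5 → [6,4,10,3,5,11,14,13,16,12,15]
arr[mid]=5<11: swap arr[4],arr[4]; lo=5,mid=5 → [6,4,10,3,5,11,14,13,16,12,15]
arr[mid]=11=11: mid=6
end: lo=5, hi=5; arr = [6,4,10,3,5,11,14,13,16,12,15]

[6,4,10,3,5,11,14,13,16,12,15]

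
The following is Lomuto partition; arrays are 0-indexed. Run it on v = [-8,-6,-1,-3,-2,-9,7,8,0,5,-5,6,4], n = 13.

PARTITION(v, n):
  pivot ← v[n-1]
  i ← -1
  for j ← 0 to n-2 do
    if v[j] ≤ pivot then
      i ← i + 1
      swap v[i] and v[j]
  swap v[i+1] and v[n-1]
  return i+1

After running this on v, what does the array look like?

[-8,-6,-1,-3,-2,-9,0,-5,4,5,8,6,7]

pivot = v[12] = 4; i = -1
j=0: v[0]=-8 ≤ 4 → i=0, swap v[0],v[0] (no change) → [-8,-6,-1,-3,-2,-9,7,8,0,5,-5,6,4]
j=1: v[1]=-6 ≤ 4 → i=1, swap v[1],v[1] (no change) → [-8,-6,-1,-3,-2,-9,7,8,0,5,-5,6,4]
j=2: v[2]=-1 ≤ 4 → i=2, swap v[2],v[2] (no change) → [-8,-6,-1,-3,-2,-9,7,8,0,5,-5,6,4]
j=3: v[3]=-3 ≤ 4 → i=3, swap v[3],v[3] (no change) → [-8,-6,-1,-3,-2,-9,7,8,0,5,-5,6,4]
j=4: v[4]=-2 ≤ 4 → i=4, swap v[4],v[4] (no change) → [-8,-6,-1,-3,-2,-9,7,8,0,5,-5,6,4]
j=5: v[5]=-9 ≤ 4 → i=5, swap v[5],v[5] (no change) → [-8,-6,-1,-3,-2,-9,7,8,0,5,-5,6,4]
j=6: v[6]=7 > 4 → no swap
j=7: v[7]=8 > 4 → no swap
j=8: v[8]=0 ≤ 4 → i=6, swap v[6],v[8] → [-8,-6,-1,-3,-2,-9,0,8,7,5,-5,6,4]
j=9: v[9]=5 > 4 → no swap
j=10: v[10]=-5 ≤ 4 → i=7, swap v[7],v[10] → [-8,-6,-1,-3,-2,-9,0,-5,7,5,8,6,4]
j=11: v[11]=6 > 4 → no swap
final swap v[8],v[12] → [-8,-6,-1,-3,-2,-9,0,-5,4,5,8,6,7]; return 8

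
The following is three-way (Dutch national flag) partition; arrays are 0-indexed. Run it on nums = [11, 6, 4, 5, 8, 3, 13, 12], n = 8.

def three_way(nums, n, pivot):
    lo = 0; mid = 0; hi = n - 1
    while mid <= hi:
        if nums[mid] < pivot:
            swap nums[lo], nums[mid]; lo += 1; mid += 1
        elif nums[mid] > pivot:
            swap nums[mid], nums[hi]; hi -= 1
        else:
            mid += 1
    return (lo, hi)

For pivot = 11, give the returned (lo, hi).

(5, 5)

lo=0 mid=0 hi=7
11=11: mid=1
6<11: swap(0,1), lo=1 mid=2 ⇒ [6, 11, 4, 5, 8, 3, 13, 12]
4<11: swap(1,2), lo=2 mid=3 ⇒ [6, 4, 11, 5, 8, 3, 13, 12]
5<11: swap(2,3), lo=3 mid=4 ⇒ [6, 4, 5, 11, 8, 3, 13, 12]
8<11: swap(3,4), lo=4 mid=5 ⇒ [6, 4, 5, 8, 11, 3, 13, 12]
3<11: swap(4,5), lo=5 mid=6 ⇒ [6, 4, 5, 8, 3, 11, 13, 12]
13>11: swap(6,7), hi=6 ⇒ [6, 4, 5, 8, 3, 11, 12, 13]
12>11: swap(6,6), hi=5 ⇒ [6, 4, 5, 8, 3, 11, 12, 13]
done. lo=5 hi=5; nums=[6, 4, 5, 8, 3, 11, 12, 13]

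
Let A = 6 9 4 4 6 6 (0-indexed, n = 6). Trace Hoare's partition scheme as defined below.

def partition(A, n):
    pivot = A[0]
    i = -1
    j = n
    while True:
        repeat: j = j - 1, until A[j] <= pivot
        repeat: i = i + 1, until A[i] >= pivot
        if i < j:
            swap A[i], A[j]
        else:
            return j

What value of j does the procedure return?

pivot = A[0] = 6; i = -1, j = 6
j→5 (A[5]=6≤6), i→0 (A[0]=6≥6); i<j, swap → 6 9 4 4 6 6
j→4 (A[4]=6≤6), i→1 (A[1]=9≥6); i<j, swap → 6 6 4 4 9 6
j→3, i→4; i≥j, return j=3. A = 6 6 4 4 9 6

3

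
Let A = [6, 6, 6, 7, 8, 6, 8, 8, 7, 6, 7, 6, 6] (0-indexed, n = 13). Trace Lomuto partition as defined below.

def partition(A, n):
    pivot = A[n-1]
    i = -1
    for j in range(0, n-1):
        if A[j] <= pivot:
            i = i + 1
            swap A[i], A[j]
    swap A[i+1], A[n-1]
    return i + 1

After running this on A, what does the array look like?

pivot = A[12] = 6; i = -1
j=0: A[0]=6 ≤ 6 → i=0, swap A[0],A[0] (no change) → [6, 6, 6, 7, 8, 6, 8, 8, 7, 6, 7, 6, 6]
j=1: A[1]=6 ≤ 6 → i=1, swap A[1],A[1] (no change) → [6, 6, 6, 7, 8, 6, 8, 8, 7, 6, 7, 6, 6]
j=2: A[2]=6 ≤ 6 → i=2, swap A[2],A[2] (no change) → [6, 6, 6, 7, 8, 6, 8, 8, 7, 6, 7, 6, 6]
j=3: A[3]=7 > 6 → no swap
j=4: A[4]=8 > 6 → no swap
j=5: A[5]=6 ≤ 6 → i=3, swap A[3],A[5] → [6, 6, 6, 6, 8, 7, 8, 8, 7, 6, 7, 6, 6]
j=6: A[6]=8 > 6 → no swap
j=7: A[7]=8 > 6 → no swap
j=8: A[8]=7 > 6 → no swap
j=9: A[9]=6 ≤ 6 → i=4, swap A[4],A[9] → [6, 6, 6, 6, 6, 7, 8, 8, 7, 8, 7, 6, 6]
j=10: A[10]=7 > 6 → no swap
j=11: A[11]=6 ≤ 6 → i=5, swap A[5],A[11] → [6, 6, 6, 6, 6, 6, 8, 8, 7, 8, 7, 7, 6]
final swap A[6],A[12] → [6, 6, 6, 6, 6, 6, 6, 8, 7, 8, 7, 7, 8]; return 6

[6, 6, 6, 6, 6, 6, 6, 8, 7, 8, 7, 7, 8]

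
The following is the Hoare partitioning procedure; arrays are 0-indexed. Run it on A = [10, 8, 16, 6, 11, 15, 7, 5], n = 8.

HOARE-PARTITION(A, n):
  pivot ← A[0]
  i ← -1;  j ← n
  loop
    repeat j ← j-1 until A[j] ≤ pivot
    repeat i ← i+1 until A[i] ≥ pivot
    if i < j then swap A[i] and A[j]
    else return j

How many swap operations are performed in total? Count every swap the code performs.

pivot=10
j stops at 7 (5), i stops at 0 (10); swap ⇒ [5, 8, 16, 6, 11, 15, 7, 10]
j stops at 6 (7), i stops at 2 (16); swap ⇒ [5, 8, 7, 6, 11, 15, 16, 10]
j stops at 3, i stops at 4; i≥j ⇒ return 3. A=[5, 8, 7, 6, 11, 15, 16, 10]

2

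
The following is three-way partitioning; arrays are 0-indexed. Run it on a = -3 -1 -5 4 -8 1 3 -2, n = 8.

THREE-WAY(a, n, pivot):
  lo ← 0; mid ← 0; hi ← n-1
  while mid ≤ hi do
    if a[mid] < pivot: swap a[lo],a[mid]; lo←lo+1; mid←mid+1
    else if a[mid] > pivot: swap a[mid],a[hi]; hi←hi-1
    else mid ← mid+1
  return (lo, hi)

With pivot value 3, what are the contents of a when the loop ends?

lo=0 mid=0 hi=7
-3<3: swap(0,0), lo=1 mid=1 ⇒ -3 -1 -5 4 -8 1 3 -2
-1<3: swap(1,1), lo=2 mid=2 ⇒ -3 -1 -5 4 -8 1 3 -2
-5<3: swap(2,2), lo=3 mid=3 ⇒ -3 -1 -5 4 -8 1 3 -2
4>3: swap(3,7), hi=6 ⇒ -3 -1 -5 -2 -8 1 3 4
-2<3: swap(3,3), lo=4 mid=4 ⇒ -3 -1 -5 -2 -8 1 3 4
-8<3: swap(4,4), lo=5 mid=5 ⇒ -3 -1 -5 -2 -8 1 3 4
1<3: swap(5,5), lo=6 mid=6 ⇒ -3 -1 -5 -2 -8 1 3 4
3=3: mid=7
done. lo=6 hi=6; a=-3 -1 -5 -2 -8 1 3 4

-3 -1 -5 -2 -8 1 3 4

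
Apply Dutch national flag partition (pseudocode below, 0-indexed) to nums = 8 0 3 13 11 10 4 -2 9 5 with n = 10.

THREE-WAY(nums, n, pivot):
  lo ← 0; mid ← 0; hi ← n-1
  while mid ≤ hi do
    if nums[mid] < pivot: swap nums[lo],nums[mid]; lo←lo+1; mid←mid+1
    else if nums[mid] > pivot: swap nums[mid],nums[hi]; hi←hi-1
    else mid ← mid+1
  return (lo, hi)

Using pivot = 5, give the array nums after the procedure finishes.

pivot = 5; lo=0, mid=0, hi=9
nums[mid]=8>5: swap nums[0],nums[9]; hi=8 → 5 0 3 13 11 10 4 -2 9 8
nums[mid]=5=5: mid=1
nums[mid]=0<5: swap nums[0],nums[1]; lo=1,mid=2 → 0 5 3 13 11 10 4 -2 9 8
nums[mid]=3<5: swap nums[1],nums[2]; lo=2,mid=3 → 0 3 5 13 11 10 4 -2 9 8
nums[mid]=13>5: swap nums[3],nums[8]; hi=7 → 0 3 5 9 11 10 4 -2 13 8
nums[mid]=9>5: swap nums[3],nums[7]; hi=6 → 0 3 5 -2 11 10 4 9 13 8
nums[mid]=-2<5: swap nums[2],nums[3]; lo=3,mid=4 → 0 3 -2 5 11 10 4 9 13 8
nums[mid]=11>5: swap nums[4],nums[6]; hi=5 → 0 3 -2 5 4 10 11 9 13 8
nums[mid]=4<5: swap nums[3],nums[4]; lo=4,mid=5 → 0 3 -2 4 5 10 11 9 13 8
nums[mid]=10>5: swap nums[5],nums[5]; hi=4 → 0 3 -2 4 5 10 11 9 13 8
end: lo=4, hi=4; nums = 0 3 -2 4 5 10 11 9 13 8

0 3 -2 4 5 10 11 9 13 8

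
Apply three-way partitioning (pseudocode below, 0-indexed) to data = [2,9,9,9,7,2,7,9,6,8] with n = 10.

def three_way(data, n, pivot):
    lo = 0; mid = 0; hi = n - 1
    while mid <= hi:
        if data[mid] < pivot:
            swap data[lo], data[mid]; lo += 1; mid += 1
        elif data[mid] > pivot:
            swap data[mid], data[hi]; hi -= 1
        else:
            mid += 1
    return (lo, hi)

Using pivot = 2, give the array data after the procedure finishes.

[2,2,9,7,9,7,9,6,8,9]

lo=0 mid=0 hi=9
2=2: mid=1
9>2: swap(1,9), hi=8 ⇒ [2,8,9,9,7,2,7,9,6,9]
8>2: swap(1,8), hi=7 ⇒ [2,6,9,9,7,2,7,9,8,9]
6>2: swap(1,7), hi=6 ⇒ [2,9,9,9,7,2,7,6,8,9]
9>2: swap(1,6), hi=5 ⇒ [2,7,9,9,7,2,9,6,8,9]
7>2: swap(1,5), hi=4 ⇒ [2,2,9,9,7,7,9,6,8,9]
2=2: mid=2
9>2: swap(2,4), hi=3 ⇒ [2,2,7,9,9,7,9,6,8,9]
7>2: swap(2,3), hi=2 ⇒ [2,2,9,7,9,7,9,6,8,9]
9>2: swap(2,2), hi=1 ⇒ [2,2,9,7,9,7,9,6,8,9]
done. lo=0 hi=1; data=[2,2,9,7,9,7,9,6,8,9]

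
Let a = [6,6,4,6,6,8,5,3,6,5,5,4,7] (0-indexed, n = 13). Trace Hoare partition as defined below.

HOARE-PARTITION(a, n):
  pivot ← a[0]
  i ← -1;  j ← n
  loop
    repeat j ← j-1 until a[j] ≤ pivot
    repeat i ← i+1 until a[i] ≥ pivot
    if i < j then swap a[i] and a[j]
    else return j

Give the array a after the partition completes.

pivot=6
j stops at 11 (4), i stops at 0 (6); swap ⇒ [4,6,4,6,6,8,5,3,6,5,5,6,7]
j stops at 10 (5), i stops at 1 (6); swap ⇒ [4,5,4,6,6,8,5,3,6,5,6,6,7]
j stops at 9 (5), i stops at 3 (6); swap ⇒ [4,5,4,5,6,8,5,3,6,6,6,6,7]
j stops at 8 (6), i stops at 4 (6); swap ⇒ [4,5,4,5,6,8,5,3,6,6,6,6,7]
j stops at 7 (3), i stops at 5 (8); swap ⇒ [4,5,4,5,6,3,5,8,6,6,6,6,7]
j stops at 6, i stops at 7; i≥j ⇒ return 6. a=[4,5,4,5,6,3,5,8,6,6,6,6,7]

[4,5,4,5,6,3,5,8,6,6,6,6,7]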